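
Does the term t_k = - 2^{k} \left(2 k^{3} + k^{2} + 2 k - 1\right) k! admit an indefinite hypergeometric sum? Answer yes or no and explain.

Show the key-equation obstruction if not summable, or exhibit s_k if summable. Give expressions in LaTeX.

Compute t_(k+1)/t_k: get 2*(2*k**4 + 9*k**3 + 17*k**2 + 14*k + 4)/(2*k**3 + k**2 + 2*k - 1).
Factor: A=2*k + 2; B=1; C=k**3 + k**2/2 + k - 1/2.
Set up (2*k + 2)·f(k+1) − (1)·f(k) − (k**3 + k**2/2 + k - 1/2) = 0.
deg f ≤ 2 (via 1,0,3).
Solving with deg f ≤ 2: f(k) = (k - 1)**2/2.
Get s_k = R·t_k = -2**k*(k - 1)**2*factorial(k) with R(k) = B(k−1)f(k)/C(k) = (k - 1)**2/(2*k**3 + k**2 + 2*k - 1).
Δs = -2**k*(2*k**3 + k**2 + 2*k - 1)*factorial(k), as required.

Yes. s_k = - 2^{k} \left(k - 1\right)^{2} k!.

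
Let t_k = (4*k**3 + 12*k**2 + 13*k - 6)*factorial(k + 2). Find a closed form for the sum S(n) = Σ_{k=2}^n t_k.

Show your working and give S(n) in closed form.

S(n) = 4*n**2*factorial(n + 3) + 4*n*factorial(n + 3) - 3*factorial(n + 3) - 120

Compute t_(k+1)/t_k: get (4*k**4 + 36*k**3 + 121*k**2 + 170*k + 69)/(4*k**3 + 12*k**2 + 13*k - 6).
Take A(k)=k + 3, B(k)=1, C(k)=k**3 + 3*k**2 + 13*k/4 - 3/2.
Need (k + 3)·f(k+1) − (1)·f(k) = k**3 + 3*k**2 + 13*k/4 - 3/2.
d = 2 from the (1,0,3) case.
Coefficient equations give f(k) = (2*k - 3)*(2*k + 1)/4.
Then R = B(k−1)f/C = (2*k - 3)*(2*k + 1)/(4*k**3 + 12*k**2 + 13*k - 6), so s_k = R(k)·t_k = (2*k - 3)*(2*k + 1)*factorial(k + 2).
s_(k+1) − s_k = (4*k**3 + 12*k**2 + 13*k - 6)*factorial(k + 2) = t_k.
Evaluate: s_(n+1) = (2*n - 1)*(2*n + 3)*factorial(n + 3); subtract s_(2) = 120 ⇒ S(n) = 4*n**2*factorial(n + 3) + 4*n*factorial(n + 3) - 3*factorial(n + 3) - 120.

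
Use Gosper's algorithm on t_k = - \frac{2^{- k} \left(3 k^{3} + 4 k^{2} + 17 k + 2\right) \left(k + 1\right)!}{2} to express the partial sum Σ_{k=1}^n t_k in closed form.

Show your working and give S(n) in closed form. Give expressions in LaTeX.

t_(k+1)/t_k = (3*k**4 + 19*k**3 + 60*k**2 + 94*k + 52)/(2*(3*k**3 + 4*k**2 + 17*k + 2)).
Normal form (A,B,C) = (k/2 + 1, 1, k**3 + 4*k**2/3 + 17*k/3 + 2/3).
Key eq: (k/2 + 1)·f(k+1) = (1)·f(k) + (k**3 + 4*k**2/3 + 17*k/3 + 2/3).
deg f ≤ 2 (via 1,0,3).
Match coefficients ⇒ f(k) = 2*(3*k**2 - 2*k + 4)/3.
R(k) = B(k−1)·f(k)/C(k) = 2*(3*k**2 - 2*k + 4)/(3*k**3 + 4*k**2 + 17*k + 2); s_k = R·t_k = -(3*k**2 - 2*k + 4)*factorial(k + 1)/2**k.
s_(k+1) − s_k = -(3*k**3 + 4*k**2 + 17*k + 2)*factorial(k + 1)/(2*2**k) = t_k.
Telescope: S(n) = s_(n+1) − s_(1) = -2**(-n - 1)*(3*n**2 + 4*n + 5)*factorial(n + 2) − (-5) = (10*2**n - 3*n**4*factorial(n) - 13*n**3*factorial(n) - 23*n**2*factorial(n) - 23*n*factorial(n) - 10*factorial(n))/(2*2**n).

S(n) = \frac{2^{- n} \left(10 \cdot 2^{n} - 3 n^{4} n! - 13 n^{3} n! - 23 n^{2} n! - 23 n n! - 10 n!\right)}{2}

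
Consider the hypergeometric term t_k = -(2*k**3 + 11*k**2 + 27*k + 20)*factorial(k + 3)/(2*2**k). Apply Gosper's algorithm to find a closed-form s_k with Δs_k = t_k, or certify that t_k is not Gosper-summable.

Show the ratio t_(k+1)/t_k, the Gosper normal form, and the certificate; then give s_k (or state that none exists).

s_k = -k*(2*k + 3)*factorial(k + 3)/2**k

t_(k+1)/t_k = (2*k**4 + 25*k**3 + 123*k**2 + 280*k + 240)/(2*(2*k**3 + 11*k**2 + 27*k + 20)).
Factor: A=k/2 + 2; B=1; C=k**3 + 11*k**2/2 + 27*k/2 + 10.
Key eq: (k/2 + 2)·f(k+1) = (1)·f(k) + (k**3 + 11*k**2/2 + 27*k/2 + 10).
deg f ≤ 2 (via 1,0,3).
Coefficient equations give f(k) = k*(2*k + 3).
Certificate R = B(k−1)f/C = 2*k*(2*k + 3)/(2*k**3 + 11*k**2 + 27*k + 20) gives s_k = -k*(2*k + 3)*factorial(k + 3)/2**k.
Check: Δs_k = -(2*k**3 + 11*k**2 + 27*k + 20)*factorial(k + 3)/(2*2**k). ✓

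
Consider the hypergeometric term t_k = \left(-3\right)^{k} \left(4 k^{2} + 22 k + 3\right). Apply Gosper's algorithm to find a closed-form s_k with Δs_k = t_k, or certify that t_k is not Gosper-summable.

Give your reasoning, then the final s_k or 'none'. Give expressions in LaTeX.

s_k = \left(-3\right)^{k} \left(- k^{2} - 4 k + 3\right)

The ratio is 3*(-4*k**2 - 30*k - 29)/(4*k**2 + 22*k + 3).
Take A(k)=-3, B(k)=1, C(k)=k**2 + 11*k/2 + 3/4.
Key eq: (-3)·f(k+1) = (1)·f(k) + (k**2 + 11*k/2 + 3/4).
Bound: deg f ≤ 2.
Solve for f: f(k) = -(k**2 + 4*k - 3)/4 (degree 2 ≤ 2).
R(k) = B(k−1)·f(k)/C(k) = -(k**2 + 4*k - 3)/(4*k**2 + 22*k + 3); s_k = R·t_k = (-3)**k*(-k**2 - 4*k + 3).
Δs = (-3)**k*(4*k**2 + 22*k + 3), as required.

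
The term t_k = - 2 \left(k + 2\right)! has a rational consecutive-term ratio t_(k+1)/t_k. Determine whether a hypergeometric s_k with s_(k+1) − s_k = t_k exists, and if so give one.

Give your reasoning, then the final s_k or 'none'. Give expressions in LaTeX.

Ratio r(k) = k + 3.
Normal form (A,B,C) = (k + 3, 1, 1).
f must satisfy (k + 3)·f(k+1) − (1)·f(k) = 1.
deg f ≤ -1 (via 1,0,0).
d = -1 < 0 ⇒ no nonzero polynomial f; not summable.

not Gosper-summable; s_k does not exist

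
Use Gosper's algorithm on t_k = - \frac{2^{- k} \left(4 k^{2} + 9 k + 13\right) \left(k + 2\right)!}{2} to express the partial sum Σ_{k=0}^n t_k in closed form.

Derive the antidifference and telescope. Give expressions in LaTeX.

S(n) = 2 - 2 \cdot 2^{- n} n \left(n + 3\right)! - \frac{5 \cdot 2^{- n} \left(n + 3\right)!}{2}

Step 1: r(k) = (k + 3)*(9*k + 4*(k + 1)**2 + 22)/(2*(4*k**2 + 9*k + 13)).
Gosper form: A/B · C(k+1)/C(k) with A=k/2 + 3/2, B=1, C=k**2 + 9*k/4 + 13/4.
Set up (k/2 + 3/2)·f(k+1) − (1)·f(k) − (k**2 + 9*k/4 + 13/4) = 0.
From deg A=1, deg B=0, deg C=2: d=1.
Solving with deg f ≤ 1: f(k) = (4*k + 1)/2.
Get s_k = R·t_k = -(4*k + 1)*factorial(k + 2)/2**k with R(k) = B(k−1)f(k)/C(k) = 2*(4*k + 1)/(4*k**2 + 9*k + 13).
Verify: -(4*k**2 + 9*k + 13)*factorial(k + 2)/(2*2**k) matches t_k.
Evaluate: s_(n+1) = -2**(-n - 1)*(4*n + 5)*factorial(n + 3); subtract s_(0) = -2 ⇒ S(n) = 2 - 2*n*factorial(n + 3)/2**n - 5*factorial(n + 3)/(2*2**n).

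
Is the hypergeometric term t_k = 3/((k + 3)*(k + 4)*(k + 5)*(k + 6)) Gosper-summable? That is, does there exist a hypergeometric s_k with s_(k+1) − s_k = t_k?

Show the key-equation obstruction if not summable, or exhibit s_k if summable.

t_(k+1)/t_k = (k + 3)/(k + 7).
Gosper form: A/B · C(k+1)/C(k) with A=k + 3, B=k + 7, C=1.
Need (k + 3)·f(k+1) − (k + 6)·f(k) = 1.
Bound: deg f ≤ 3.
Match coefficients ⇒ f(k) = k*(k**2 + 12*k + 47)/180.
Get s_k = R·t_k = k*(k**2 + 12*k + 47)/(60*(k + 3)*(k + 4)*(k + 5)) with R(k) = B(k−1)f(k)/C(k) = k*(k + 6)*(k**2 + 12*k + 47)/180.
Check: Δs_k = 3/(k**4 + 18*k**3 + 119*k**2 + 342*k + 360). ✓

Yes. s_k = k*(k**2 + 12*k + 47)/(60*(k + 3)*(k + 4)*(k + 5)).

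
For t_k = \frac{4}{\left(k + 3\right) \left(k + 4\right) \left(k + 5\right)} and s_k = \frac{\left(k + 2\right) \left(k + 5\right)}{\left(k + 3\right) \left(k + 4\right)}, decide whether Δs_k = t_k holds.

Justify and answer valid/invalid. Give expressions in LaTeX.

Valid — Δs_k = t_k.

s_(k+1) = (k + 3)*(k + 6)/((k + 4)*(k + 5))
s_(k+1) − s_k = 4/(k**3 + 12*k**2 + 47*k + 60)
(s_(k+1) − s_k) − t_k = 0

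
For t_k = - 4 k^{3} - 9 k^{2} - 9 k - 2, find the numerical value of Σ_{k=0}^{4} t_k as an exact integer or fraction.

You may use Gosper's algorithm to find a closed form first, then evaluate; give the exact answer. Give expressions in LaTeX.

Step 1: r(k) = (4*k**3 + 21*k**2 + 39*k + 24)/(4*k**3 + 9*k**2 + 9*k + 2).
A = 1, B = 1, C = k**3 + 9*k**2/4 + 9*k/4 + 1/2.
f must satisfy (1)·f(k+1) − (1)·f(k) = k**3 + 9*k**2/4 + 9*k/4 + 1/2.
deg f ≤ 4 (via 0,0,3).
Solving with deg f ≤ 4: f(k) = k*(k**3 + k**2 + k - 1)/4.
R(k) = B(k−1)·f(k)/C(k) = k*(k**3 + k**2 + k - 1)/(4*k**3 + 9*k**2 + 9*k + 2); s_k = R·t_k = k*(-k**3 - k**2 - k + 1).
Verify: -4*k**3 - 9*k**2 - 9*k - 2 matches t_k.
Sum = s_(5) − s_(0); s_(5) = -770, s_(0) = 0 ⇒ -770.

Σ = -770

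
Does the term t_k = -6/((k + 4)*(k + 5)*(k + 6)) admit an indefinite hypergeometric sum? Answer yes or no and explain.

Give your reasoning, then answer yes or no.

Ratio r(k) = (k + 4)/(k + 7).
So A=k + 4 and B=k + 7, with C=1.
Key eq: (k + 4)·f(k+1) = (k + 6)·f(k) + (1).
d = 2 from the (1,1,0) case.
A polynomial solution: f(k) = k*(k + 9)/40.
R(k) = B(k−1)·f(k)/C(k) = k*(k + 6)*(k + 9)/40; s_k = R·t_k = 3*k*(-k - 9)/(20*(k + 4)*(k + 5)).
Check: Δs_k = -6/(k**3 + 15*k**2 + 74*k + 120). ✓

Yes. s_k = 3*k*(-k - 9)/(20*(k + 4)*(k + 5)).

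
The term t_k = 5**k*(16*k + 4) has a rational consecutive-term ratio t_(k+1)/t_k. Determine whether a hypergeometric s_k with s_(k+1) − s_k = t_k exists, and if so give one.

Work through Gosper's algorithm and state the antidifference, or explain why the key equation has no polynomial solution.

s_k = 4*5**k*(k - 1)

Ratio r(k) = 5*(4*k + 5)/(4*k + 1).
Take A(k)=5, B(k)=1, C(k)=k + 1/4.
Solve (5)·f(k+1) − (1)·f(k) = k + 1/4.
Bound: deg f ≤ 1.
A polynomial solution: f(k) = (k - 1)/4.
Certificate R = B(k−1)f/C = (k - 1)/(4*k + 1) gives s_k = 4*5**k*(k - 1).
Δs = 5**k*(16*k + 4), as required.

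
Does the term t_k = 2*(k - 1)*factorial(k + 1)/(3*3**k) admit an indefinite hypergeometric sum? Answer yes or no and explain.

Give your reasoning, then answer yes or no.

Yes. s_k = 2*factorial(k + 1)/3**k.

Ratio r(k) = k*(k + 2)/(3*(k - 1)).
A = k/3 + 2/3, B = 1, C = k - 1.
Solve (k/3 + 2/3)·f(k+1) − (1)·f(k) = k - 1.
Degrees (1,0,1) ⇒ d ≤ 0.
Coefficient equations give f(k) = 3.
Then R = B(k−1)f/C = 3/(k - 1), so s_k = R(k)·t_k = 2*factorial(k + 1)/3**k.
s_(k+1) − s_k = 2*(k - 1)*factorial(k + 1)/(3*3**k) = t_k.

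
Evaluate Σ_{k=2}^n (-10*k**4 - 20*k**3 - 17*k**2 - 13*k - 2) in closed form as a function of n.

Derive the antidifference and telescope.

S(n) = -2*n**5 - 10*n**4 - 19*n**3 - 20*n**2 - 11*n + 62

The ratio is (10*k**4 + 60*k**3 + 137*k**2 + 147*k + 62)/(10*k**4 + 20*k**3 + 17*k**2 + 13*k + 2).
A = 1, B = 1, C = k**4 + 2*k**3 + 17*k**2/10 + 13*k/10 + 1/5.
Need (1)·f(k+1) − (1)·f(k) = k**4 + 2*k**3 + 17*k**2/10 + 13*k/10 + 1/5.
deg f ≤ 5 (via 0,0,4).
A polynomial solution: f(k) = k*(2*k**4 - k**2 + 3*k - 2)/10.
Then R = B(k−1)f/C = k*(2*k**4 - k**2 + 3*k - 2)/(10*k**4 + 20*k**3 + 17*k**2 + 13*k + 2), so s_k = R(k)·t_k = k*(-2*k**4 + k**2 - 3*k + 2).
Verify: -10*k**4 - 20*k**3 - 17*k**2 - 13*k - 2 matches t_k.
Telescope: S(n) = s_(n+1) − s_(2) = -2*n**5 - 10*n**4 - 19*n**3 - 20*n**2 - 11*n - 2 − (-64) = -2*n**5 - 10*n**4 - 19*n**3 - 20*n**2 - 11*n + 62.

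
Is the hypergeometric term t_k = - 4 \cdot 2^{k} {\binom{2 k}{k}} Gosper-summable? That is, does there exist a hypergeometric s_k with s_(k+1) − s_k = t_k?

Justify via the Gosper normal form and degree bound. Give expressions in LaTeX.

No; the degree bound rules out any f.

t_(k+1)/t_k = 4*(2*k + 1)/(k + 1).
A = 8*k + 4, B = k + 1, C = 1.
f must satisfy (8*k + 4)·f(k+1) − (k)·f(k) = 1.
deg f ≤ -1 (via 1,1,0).
Negative degree bound (-1): no f exists, t_k not Gosper-summable.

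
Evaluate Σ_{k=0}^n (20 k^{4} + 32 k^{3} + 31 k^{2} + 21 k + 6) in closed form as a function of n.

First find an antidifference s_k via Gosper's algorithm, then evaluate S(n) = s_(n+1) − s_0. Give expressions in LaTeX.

S(n) = 4 n^{5} + 18 n^{4} + 33 n^{3} + 34 n^{2} + 21 n + 6

Step 1: r(k) = (20*k**4 + 112*k**3 + 247*k**2 + 259*k + 110)/(20*k**4 + 32*k**3 + 31*k**2 + 21*k + 6).
Factor: A=1; B=1; C=k**4 + 8*k**3/5 + 31*k**2/20 + 21*k/20 + 3/10.
Solve (1)·f(k+1) − (1)·f(k) = k**4 + 8*k**3/5 + 31*k**2/20 + 21*k/20 + 3/10.
deg f ≤ 5 (via 0,0,4).
Solving with deg f ≤ 5: f(k) = k**2*(4*k**3 - 2*k**2 + k + 3)/20.
Certificate R = B(k−1)f/C = k**2*(4*k**3 - 2*k**2 + k + 3)/(20*k**4 + 32*k**3 + 31*k**2 + 21*k + 6) gives s_k = k**2*(4*k**3 - 2*k**2 + k + 3).
s_(k+1) − s_k = 20*k**4 + 32*k**3 + 31*k**2 + 21*k + 6 = t_k.
Evaluate: s_(n+1) = 4*n**5 + 18*n**4 + 33*n**3 + 34*n**2 + 21*n + 6; subtract s_(0) = 0 ⇒ S(n) = 4*n**5 + 18*n**4 + 33*n**3 + 34*n**2 + 21*n + 6.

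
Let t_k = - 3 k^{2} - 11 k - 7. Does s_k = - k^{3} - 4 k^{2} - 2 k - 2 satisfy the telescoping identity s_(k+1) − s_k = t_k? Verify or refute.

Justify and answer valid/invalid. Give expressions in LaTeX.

Valid: the claim telescopes to t_k.

s_(k+1) = -k**3 - 7*k**2 - 13*k - 9
s_(k+1) − s_k = -3*k**2 - 11*k - 7
(s_(k+1) − s_k) − t_k = 0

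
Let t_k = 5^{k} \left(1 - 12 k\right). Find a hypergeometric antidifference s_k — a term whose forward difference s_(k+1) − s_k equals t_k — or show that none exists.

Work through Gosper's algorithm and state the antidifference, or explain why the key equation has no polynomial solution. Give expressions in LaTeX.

t_(k+1)/t_k = 5*(12*k + 11)/(12*k - 1).
Take A(k)=5, B(k)=1, C(k)=k - 1/12.
Set up (5)·f(k+1) − (1)·f(k) − (k - 1/12) = 0.
d = 1 from the (0,0,1) case.
Solve for f: f(k) = (3*k - 4)/12 (degree 1 ≤ 1).
Certificate R = B(k−1)f/C = (3*k - 4)/(12*k - 1) gives s_k = 5**k*(4 - 3*k).
Check: Δs_k = 5**k*(1 - 12*k). ✓

s_k = 5^{k} \left(4 - 3 k\right)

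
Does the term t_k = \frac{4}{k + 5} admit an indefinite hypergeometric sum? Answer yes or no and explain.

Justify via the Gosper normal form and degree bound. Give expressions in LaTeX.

No — key equation has no polynomial f.

t_(k+1)/t_k = (k + 5)/(k + 6).
So A=k + 5 and B=k + 6, with C=1.
Solve (k + 5)·f(k+1) − (k + 5)·f(k) = 1.
From deg A=1, deg B=1, deg C=0: d=0.
Generic f = c0 gives residual -1; -1 = 0 cannot hold, so t_k is not Gosper-summable.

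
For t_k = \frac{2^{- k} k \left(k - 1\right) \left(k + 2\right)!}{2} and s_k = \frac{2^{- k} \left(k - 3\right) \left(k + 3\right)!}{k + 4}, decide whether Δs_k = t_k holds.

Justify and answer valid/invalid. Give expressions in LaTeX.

s_(k+1) = (k - 2)*factorial(k + 4)/(2*2**k*(k + 5))
s_(k+1) − s_k = (k**3 + 4*k**2 - 4*k - 2)*factorial(k + 3)/(2*2**k*(k + 4)*(k + 5))
(s_(k+1) − s_k) − t_k = -(k**3 + 3*k**2 - 6*k + 6)*factorial(k + 2)/(2*2**k*(k + 4)*(k + 5))

Invalid: residual - \frac{2^{- k} \left(k^{3} + 3 k^{2} - 6 k + 6\right) \left(k + 2\right)!}{2 \left(k + 4\right) \left(k + 5\right)} ≠ 0.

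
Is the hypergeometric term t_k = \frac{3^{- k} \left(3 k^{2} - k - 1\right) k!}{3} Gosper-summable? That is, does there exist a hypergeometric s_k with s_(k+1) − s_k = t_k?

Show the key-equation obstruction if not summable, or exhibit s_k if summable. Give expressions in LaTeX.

t_(k+1)/t_k = (k + 1)*(k - 3*(k + 1)**2 + 2)/(3*(-3*k**2 + k + 1)).
So A=k/3 + 1/3 and B=1, with C=k**2 - k/3 - 1/3.
Solve (k/3 + 1/3)·f(k+1) − (1)·f(k) = k**2 - k/3 - 1/3.
Degrees (1,0,2) ⇒ d ≤ 1.
Solve for f: f(k) = 3*k + 2 (degree 1 ≤ 1).
Then R = B(k−1)f/C = 3*(3*k + 2)/(3*k**2 - k - 1), so s_k = R(k)·t_k = (3*k + 2)*factorial(k)/3**k.
s_(k+1) − s_k = (3*k**2 - k - 1)*factorial(k)/(3*3**k) = t_k.

Yes. s_k = 3^{- k} \left(3 k + 2\right) k!.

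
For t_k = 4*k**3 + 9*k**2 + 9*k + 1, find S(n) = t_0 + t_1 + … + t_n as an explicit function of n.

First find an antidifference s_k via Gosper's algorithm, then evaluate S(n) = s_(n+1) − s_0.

Compute t_(k+1)/t_k: get (4*k**3 + 21*k**2 + 39*k + 23)/(4*k**3 + 9*k**2 + 9*k + 1).
Normal form (A,B,C) = (1, 1, k**3 + 9*k**2/4 + 9*k/4 + 1/4).
Key eq: (1)·f(k+1) = (1)·f(k) + (k**3 + 9*k**2/4 + 9*k/4 + 1/4).
Degrees (0,0,3) ⇒ d ≤ 4.
A polynomial solution: f(k) = k*(k**3 + k**2 + k - 2)/4.
Get s_k = R·t_k = k*(k**3 + k**2 + k - 2) with R(k) = B(k−1)f(k)/C(k) = k*(k**3 + k**2 + k - 2)/(4*k**3 + 9*k**2 + 9*k + 1).
s_(k+1) − s_k = 4*k**3 + 9*k**2 + 9*k + 1 = t_k.
Σ_(k=0)^n t_k = s_(n+1) − s_(0) = (n**4 + 5*n**3 + 10*n**2 + 7*n + 1) − (0), i.e. n**4 + 5*n**3 + 10*n**2 + 7*n + 1.

S(n) = n**4 + 5*n**3 + 10*n**2 + 7*n + 1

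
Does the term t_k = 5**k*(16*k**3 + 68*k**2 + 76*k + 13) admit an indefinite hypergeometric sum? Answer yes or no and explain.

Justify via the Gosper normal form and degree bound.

Yes. s_k = 5**k*(4*k**3 + 2*k**2 - k - 3).

r(k) = 5*(16*k**3 + 116*k**2 + 260*k + 173)/(16*k**3 + 68*k**2 + 76*k + 13) after simplifying.
So A=5 and B=1, with C=k**3 + 17*k**2/4 + 19*k/4 + 13/16.
Key eq: (5)·f(k+1) = (1)·f(k) + (k**3 + 17*k**2/4 + 19*k/4 + 13/16).
deg f ≤ 3 (via 0,0,3).
Coefficient equations give f(k) = (4*k**3 + 2*k**2 - k - 3)/16.
Then R = B(k−1)f/C = (4*k**3 + 2*k**2 - k - 3)/(16*k**3 + 68*k**2 + 76*k + 13), so s_k = R(k)·t_k = 5**k*(4*k**3 + 2*k**2 - k - 3).
s_(k+1) − s_k = 5**k*(16*k**3 + 68*k**2 + 76*k + 13) = t_k.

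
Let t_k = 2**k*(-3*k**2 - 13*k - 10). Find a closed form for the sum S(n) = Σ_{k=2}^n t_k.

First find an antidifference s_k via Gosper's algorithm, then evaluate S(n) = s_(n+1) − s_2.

S(n) = -6*2**n*n**2 - 14*2**n*n - 12*2**n + 64

Step 1: r(k) = 2*(3*k**2 + 19*k + 26)/(3*k**2 + 13*k + 10).
Gosper form: A/B · C(k+1)/C(k) with A=2, B=1, C=k**2 + 13*k/3 + 10/3.
f must satisfy (2)·f(k+1) − (1)·f(k) = k**2 + 13*k/3 + 10/3.
deg f ≤ 2 (via 0,0,2).
Match coefficients ⇒ f(k) = (3*k**2 + k + 2)/3.
R(k) = B(k−1)·f(k)/C(k) = (3*k**2 + k + 2)/((k + 1)*(3*k + 10)); s_k = R·t_k = 2**k*(-3*k**2 - k - 2).
Δs = 2**k*(-3*k**2 - 13*k - 10), as required.
s_(n+1) = 2**(n + 1)*(-3*n**2 - 7*n - 6) and s_(2) = -64, so S(n) = -6*2**n*n**2 - 14*2**n*n - 12*2**n + 64.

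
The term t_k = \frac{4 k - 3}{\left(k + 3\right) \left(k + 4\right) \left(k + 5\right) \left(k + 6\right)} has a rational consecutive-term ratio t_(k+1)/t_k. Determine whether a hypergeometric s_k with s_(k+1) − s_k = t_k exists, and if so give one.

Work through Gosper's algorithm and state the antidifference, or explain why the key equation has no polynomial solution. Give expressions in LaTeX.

Compute t_(k+1)/t_k: get (k + 3)*(4*k + 1)/((k + 7)*(4*k - 3)).
Normal form (A,B,C) = (k + 3, k + 7, k - 3/4).
Key eq: (k + 3)·f(k+1) = (k + 6)·f(k) + (k - 3/4).
d = 3 from the (1,1,1) case.
Coefficient equations give f(k) = k*(k**2 + 12*k - 73)/240.
R(k) = B(k−1)·f(k)/C(k) = k*(k + 6)*(k**2 + 12*k - 73)/(60*(4*k - 3)); s_k = R·t_k = k*(k**2 + 12*k - 73)/(60*(k + 3)*(k + 4)*(k + 5)).
Verify: (4*k - 3)/(k**4 + 18*k**3 + 119*k**2 + 342*k + 360) matches t_k.

s_k = \frac{k \left(k^{2} + 12 k - 73\right)}{60 \left(k + 3\right) \left(k + 4\right) \left(k + 5\right)}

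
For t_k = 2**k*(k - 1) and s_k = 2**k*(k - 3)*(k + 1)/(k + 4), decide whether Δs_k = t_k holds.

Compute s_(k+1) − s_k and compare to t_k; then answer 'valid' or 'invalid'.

s_(k+1) = 2**(k + 1)*(k**2 - 4)/(k + 5)
s_(k+1) − s_k = 2**k*(k**3 + 5*k**2 + 5*k - 17)/(k**2 + 9*k + 20)
(s_(k+1) − s_k) − t_k = 3*2**k*(-k**2 - 2*k + 1)/(k**2 + 9*k + 20)

Invalid: residual 3*2**k*(-k**2 - 2*k + 1)/(k**2 + 9*k + 20) ≠ 0.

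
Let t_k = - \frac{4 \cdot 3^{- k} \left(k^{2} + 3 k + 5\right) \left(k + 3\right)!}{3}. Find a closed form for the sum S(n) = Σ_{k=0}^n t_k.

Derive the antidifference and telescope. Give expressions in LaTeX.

Ratio r(k) = (k + 4)*(3*k + (k + 1)**2 + 8)/(3*(k**2 + 3*k + 5)).
Factor: A=k/3 + 4/3; B=1; C=k**2 + 3*k + 5.
Solve (k/3 + 4/3)·f(k+1) − (1)·f(k) = k**2 + 3*k + 5.
Degrees (1,0,2) ⇒ d ≤ 1.
Solving with deg f ≤ 1: f(k) = 3*(k + 1).
Then R = B(k−1)f/C = 3*(k + 1)/(k**2 + 3*k + 5), so s_k = R(k)·t_k = -4*(k + 1)*factorial(k + 3)/3**k.
Check: Δs_k = -4*(k**2 + 3*k + 5)*factorial(k + 3)/(3*3**k). ✓
Telescope: S(n) = s_(n+1) − s_(0) = -4*3**(-n - 1)*(n + 2)*factorial(n + 4) − (-24) = 24 - 4*n*factorial(n + 4)/(3*3**n) - 8*factorial(n + 4)/(3*3**n).

S(n) = 24 - \frac{4 \cdot 3^{- n} n \left(n + 4\right)!}{3} - \frac{8 \cdot 3^{- n} \left(n + 4\right)!}{3}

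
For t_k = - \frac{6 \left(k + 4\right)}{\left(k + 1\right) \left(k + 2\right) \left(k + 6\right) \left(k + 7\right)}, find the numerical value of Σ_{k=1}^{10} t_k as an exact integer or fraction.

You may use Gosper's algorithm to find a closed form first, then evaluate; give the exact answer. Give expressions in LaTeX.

r(k) = (k + 1)*(k + 5)*(k + 6)/((k + 3)*(k + 4)*(k + 8)) after simplifying.
A = k + 1, B = k + 8, C = k**4 + 16*k**3 + 95*k**2 + 248*k + 240.
Set up (k + 1)·f(k+1) − (k + 7)·f(k) − (k**4 + 16*k**3 + 95*k**2 + 248*k + 240) = 0.
d = 6 from the (1,1,4) case.
Coefficient equations give f(k) = k*(k + 2)*(k + 3)*(k + 4)*(k + 5)*(k + 7)/12.
Get s_k = R·t_k = k*(-k - 7)/(2*(k**2 + 7*k + 6)) with R(k) = B(k−1)f(k)/C(k) = k*(k + 2)*(k + 7)**2/(12*(k + 4)).
Check: Δs_k = 6*(-k - 4)/(k**4 + 16*k**3 + 83*k**2 + 152*k + 84). ✓
Telescoping: Σ = s_(11) − s_(1) = -33/68 − (-2/7) = -95/476.

Σ = -95/476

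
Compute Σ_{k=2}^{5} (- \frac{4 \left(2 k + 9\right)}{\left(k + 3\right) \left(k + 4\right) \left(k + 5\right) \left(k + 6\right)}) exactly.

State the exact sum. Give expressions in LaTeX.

The ratio is (k + 3)*(2*k + 11)/((k + 7)*(2*k + 9)).
Take A(k)=k + 3, B(k)=k + 7, C(k)=k + 9/2.
Key eq: (k + 3)·f(k+1) = (k + 6)·f(k) + (k + 9/2).
deg f ≤ 3 (via 1,1,1).
A polynomial solution: f(k) = k*(k + 4)*(k + 8)/30.
R(k) = B(k−1)·f(k)/C(k) = k*(k + 4)*(k + 6)*(k + 8)/(15*(2*k + 9)); s_k = R·t_k = 4*k*(-k - 8)/(15*(k**2 + 8*k + 15)).
Check: Δs_k = 4*(-2*k - 9)/(k**4 + 18*k**3 + 119*k**2 + 342*k + 360). ✓
Telescoping: Σ = s_(6) − s_(2) = -112/495 − (-16/105) = -256/3465.

Σ = -256/3465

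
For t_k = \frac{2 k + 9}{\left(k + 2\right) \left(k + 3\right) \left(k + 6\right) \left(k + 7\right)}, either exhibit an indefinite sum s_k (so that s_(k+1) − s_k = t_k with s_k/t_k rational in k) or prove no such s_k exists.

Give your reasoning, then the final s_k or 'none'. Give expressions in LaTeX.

Ratio r(k) = (k + 2)*(k + 6)*(2*k + 11)/((k + 4)*(k + 8)*(2*k + 9)).
Gosper form: A/B · C(k+1)/C(k) with A=k + 2, B=k + 8, C=k**3 + 27*k**2/2 + 121*k/2 + 90.
Solve (k + 2)·f(k+1) − (k + 7)·f(k) = k**3 + 27*k**2/2 + 121*k/2 + 90.
d = 5 from the (1,1,3) case.
Coefficient equations give f(k) = k*(k + 3)*(k + 4)*(k + 5)*(k + 8)/24.
Get s_k = R·t_k = k*(k + 8)/(12*(k**2 + 8*k + 12)) with R(k) = B(k−1)f(k)/C(k) = k*(k + 3)*(k + 7)*(k + 8)/(12*(2*k + 9)).
Δs = (2*k + 9)/(k**4 + 18*k**3 + 113*k**2 + 288*k + 252), as required.

s_k = \frac{k \left(k + 8\right)}{12 \left(k^{2} + 8 k + 12\right)}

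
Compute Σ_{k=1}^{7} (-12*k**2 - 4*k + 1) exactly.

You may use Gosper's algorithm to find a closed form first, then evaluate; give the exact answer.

Σ = -1785

Ratio r(k) = (12*k**2 + 28*k + 15)/(12*k**2 + 4*k - 1).
Take A(k)=1, B(k)=1, C(k)=k**2 + k/3 - 1/12.
Set up (1)·f(k+1) − (1)·f(k) − (k**2 + k/3 - 1/12) = 0.
Bound: deg f ≤ 3.
Match coefficients ⇒ f(k) = k*(4*k**2 - 4*k - 1)/12.
Then R = B(k−1)f/C = k*(4*k**2 - 4*k - 1)/((2*k + 1)*(6*k - 1)), so s_k = R(k)·t_k = k*(-4*k**2 + 4*k + 1).
Check: Δs_k = -12*k**2 - 4*k + 1. ✓
Telescoping: Σ = s_(8) − s_(1) = -1784 − (1) = -1785.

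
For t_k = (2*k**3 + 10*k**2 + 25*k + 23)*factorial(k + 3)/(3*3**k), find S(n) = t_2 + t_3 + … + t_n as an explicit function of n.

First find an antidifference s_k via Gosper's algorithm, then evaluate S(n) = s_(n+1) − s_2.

The ratio is (2*k**4 + 24*k**3 + 115*k**2 + 264*k + 240)/(3*(2*k**3 + 10*k**2 + 25*k + 23)).
Take A(k)=k/3 + 4/3, B(k)=1, C(k)=k**3 + 5*k**2 + 25*k/2 + 23/2.
Solve (k/3 + 4/3)·f(k+1) − (1)·f(k) = k**3 + 5*k**2 + 25*k/2 + 23/2.
deg f ≤ 2 (via 1,0,3).
Match coefficients ⇒ f(k) = 3*(2*k**2 + 4*k - 1)/2.
Certificate R = B(k−1)f/C = 3*(2*k**2 + 4*k - 1)/(2*k**3 + 10*k**2 + 25*k + 23) gives s_k = (2*k**2 + 4*k - 1)*factorial(k + 3)/3**k.
Δs = (2*k**3 + 10*k**2 + 25*k + 23)*factorial(k + 3)/(3*3**k), as required.
Σ_(k=2)^n t_k = s_(n+1) − s_(2) = (3**(-n - 1)*(2*n**2 + 8*n + 5)*factorial(n + 4)) − (200), i.e. (-600*3**n + 2*n**6*factorial(n) + 28*n**5*factorial(n) + 155*n**4*factorial(n) + 430*n**3*factorial(n) + 623*n**2*factorial(n) + 442*n*factorial(n) + 120*factorial(n))/(3*3**n).

S(n) = (-600*3**n + 2*n**6*factorial(n) + 28*n**5*factorial(n) + 155*n**4*factorial(n) + 430*n**3*factorial(n) + 623*n**2*factorial(n) + 442*n*factorial(n) + 120*factorial(n))/(3*3**n)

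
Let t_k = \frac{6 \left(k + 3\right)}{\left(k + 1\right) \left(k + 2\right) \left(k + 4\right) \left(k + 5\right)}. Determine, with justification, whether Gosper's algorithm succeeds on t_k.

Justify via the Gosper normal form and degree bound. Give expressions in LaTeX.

Ratio r(k) = (k + 1)*(k + 4)**2/((k + 3)**2*(k + 6)).
Factor: A=k + 1; B=k + 6; C=k**2 + 6*k + 9.
Solve (k + 1)·f(k+1) − (k + 5)·f(k) = k**2 + 6*k + 9.
From deg A=1, deg B=1, deg C=2: d=4.
Match coefficients ⇒ f(k) = k*(k + 2)*(k + 3)*(k + 5)/8.
Certificate R = B(k−1)f/C = k*(k + 2)*(k + 5)**2/(8*(k + 3)) gives s_k = 3*k*(k + 5)/(4*(k**2 + 5*k + 4)).
s_(k+1) − s_k = 6*(k + 3)/(k**4 + 12*k**3 + 49*k**2 + 78*k + 40) = t_k.

Yes. s_k = \frac{3 k \left(k + 5\right)}{4 \left(k^{2} + 5 k + 4\right)}.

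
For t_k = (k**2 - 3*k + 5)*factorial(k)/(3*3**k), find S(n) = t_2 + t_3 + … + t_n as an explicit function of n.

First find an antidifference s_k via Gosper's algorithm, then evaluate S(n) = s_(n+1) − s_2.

S(n) = 3**(-n - 1)*(n - 1)*factorial(n + 1)

Compute t_(k+1)/t_k: get (k**3 + 2*k + 3)/(3*(k**2 - 3*k + 5)).
So A=k/3 + 1/3 and B=1, with C=k**2 - 3*k + 5.
Key eq: (k/3 + 1/3)·f(k+1) = (1)·f(k) + (k**2 - 3*k + 5).
Bound: deg f ≤ 1.
Match coefficients ⇒ f(k) = 3*(k - 2).
R(k) = B(k−1)·f(k)/C(k) = 3*(k - 2)/(k**2 - 3*k + 5); s_k = R·t_k = (k - 2)*factorial(k)/3**k.
s_(k+1) − s_k = (k**2 - 3*k + 5)*factorial(k)/(3*3**k) = t_k.
s_(n+1) = 3**(-n - 1)*(n - 1)*factorial(n + 1) and s_(2) = 0, so S(n) = 3**(-n - 1)*(n - 1)*factorial(n + 1).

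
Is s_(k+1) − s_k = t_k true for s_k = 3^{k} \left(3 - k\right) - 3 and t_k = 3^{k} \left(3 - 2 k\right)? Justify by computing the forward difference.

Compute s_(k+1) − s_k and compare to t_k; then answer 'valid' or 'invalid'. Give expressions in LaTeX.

s_(k+1) = 3*3**k*(2 - k) - 3
s_(k+1) − s_k = 3**k*(3 - 2*k)
(s_(k+1) − s_k) − t_k = 0

Valid — Δs_k = t_k.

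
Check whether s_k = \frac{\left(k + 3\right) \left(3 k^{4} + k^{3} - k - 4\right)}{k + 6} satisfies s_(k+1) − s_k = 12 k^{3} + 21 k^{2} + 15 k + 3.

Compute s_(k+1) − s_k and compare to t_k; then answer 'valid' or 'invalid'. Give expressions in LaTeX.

Invalid: residual \frac{3 \left(- 9 k^{4} - 92 k^{3} - 141 k^{2} - 94 k - 22\right)}{k^{2} + 13 k + 42} ≠ 0.

s_(k+1) = -(k + 4)*(k - 3*(k + 1)**4 - (k + 1)**3 + 5)/(k + 7)
s_(k+1) − s_k = 3*(4*k**5 + 50*k**4 + 172*k**3 + 219*k**2 + 129*k + 20)/(k**2 + 13*k + 42)
(s_(k+1) − s_k) − t_k = 3*(-9*k**4 - 92*k**3 - 141*k**2 - 94*k - 22)/(k**2 + 13*k + 42)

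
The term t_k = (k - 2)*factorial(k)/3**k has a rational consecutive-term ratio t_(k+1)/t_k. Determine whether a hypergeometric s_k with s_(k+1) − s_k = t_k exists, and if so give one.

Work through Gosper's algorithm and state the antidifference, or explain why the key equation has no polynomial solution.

s_k = 3**(1 - k)*factorial(k)

Ratio r(k) = (k**2 - 1)/(3*(k - 2)).
Factor: A=k/3 + 1/3; B=1; C=k - 2.
Key eq: (k/3 + 1/3)·f(k+1) = (1)·f(k) + (k - 2).
Bound: deg f ≤ 0.
Coefficient equations give f(k) = 3.
So s_k = (B(k−1)f/C)·t_k = (3/(k - 2))·t_k = 3**(1 - k)*factorial(k).
Δs = (k - 2)*factorial(k)/3**k, as required.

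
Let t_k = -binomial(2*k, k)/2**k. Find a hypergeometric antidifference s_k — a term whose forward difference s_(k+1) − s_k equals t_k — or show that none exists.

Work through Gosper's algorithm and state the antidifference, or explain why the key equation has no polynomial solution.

Step 1: r(k) = (2*k + 1)/(k + 1).
Factor: A=2*k + 1; B=k + 1; C=1.
Solve (2*k + 1)·f(k+1) − (k)·f(k) = 1.
deg f ≤ -1 (via 1,1,0).
deg f ≤ -1 is impossible — no certificate.

no hypergeometric antidifference exists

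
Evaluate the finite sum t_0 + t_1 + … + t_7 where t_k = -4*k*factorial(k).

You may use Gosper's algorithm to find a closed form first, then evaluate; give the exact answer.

Σ = -161276

t_(k+1)/t_k = (k + 1)**2/k.
Normal form (A,B,C) = (k + 1, 1, k).
f must satisfy (k + 1)·f(k+1) − (1)·f(k) = k.
From deg A=1, deg B=0, deg C=1: d=0.
Match coefficients ⇒ f(k) = 1.
So s_k = (B(k−1)f/C)·t_k = (1/k)·t_k = -4*factorial(k).
Check: Δs_k = -4*k*factorial(k). ✓
Σ_(k=0)^(7) t_k = s_(8) − s_(0) = -161280 − (-4) = -161276.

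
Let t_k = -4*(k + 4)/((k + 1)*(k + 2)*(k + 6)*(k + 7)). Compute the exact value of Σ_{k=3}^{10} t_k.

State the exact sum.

r(k) = (k + 1)*(k + 5)*(k + 6)/((k + 3)*(k + 4)*(k + 8)) after simplifying.
So A=k + 1 and B=k + 8, with C=k**4 + 16*k**3 + 95*k**2 + 248*k + 240.
Key eq: (k + 1)·f(k+1) = (k + 7)·f(k) + (k**4 + 16*k**3 + 95*k**2 + 248*k + 240).
Bound: deg f ≤ 6.
Solving with deg f ≤ 6: f(k) = k*(k + 2)*(k + 3)*(k + 4)*(k + 5)*(k + 7)/12.
Certificate R = B(k−1)f/C = k*(k + 2)*(k + 7)**2/(12*(k + 4)) gives s_k = k*(-k - 7)/(3*(k**2 + 7*k + 6)).
Δs = 4*(-k - 4)/(k**4 + 16*k**3 + 83*k**2 + 152*k + 84), as required.
Sum = s_(11) − s_(3); s_(11) = -11/34, s_(3) = -5/18 ⇒ -7/153.

Σ = -7/153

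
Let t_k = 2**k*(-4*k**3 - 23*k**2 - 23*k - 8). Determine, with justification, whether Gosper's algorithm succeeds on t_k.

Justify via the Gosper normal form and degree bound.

Compute t_(k+1)/t_k: get 2*(4*k**3 + 35*k**2 + 81*k + 58)/(4*k**3 + 23*k**2 + 23*k + 8).
So A=2 and B=1, with C=k**3 + 23*k**2/4 + 23*k/4 + 2.
Key eq: (2)·f(k+1) = (1)·f(k) + (k**3 + 23*k**2/4 + 23*k/4 + 2).
Bound: deg f ≤ 3.
A polynomial solution: f(k) = (4*k**3 - k**2 + 3*k - 4)/4.
Get s_k = R·t_k = 2**k*(-4*k**3 + k**2 - 3*k + 4) with R(k) = B(k−1)f(k)/C(k) = (4*k**3 - k**2 + 3*k - 4)/(4*k**3 + 23*k**2 + 23*k + 8).
Check: Δs_k = 2**k*(-4*k**3 - 23*k**2 - 23*k - 8). ✓

Yes. s_k = 2**k*(-4*k**3 + k**2 - 3*k + 4).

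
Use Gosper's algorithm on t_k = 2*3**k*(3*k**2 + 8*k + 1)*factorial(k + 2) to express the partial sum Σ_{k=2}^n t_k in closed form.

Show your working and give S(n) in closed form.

S(n) = 6*3**n*n*factorial(n + 3) - 432

Ratio r(k) = 3*(3*k**3 + 23*k**2 + 54*k + 36)/(3*k**2 + 8*k + 1).
Gosper form: A/B · C(k+1)/C(k) with A=3*k + 9, B=1, C=k**2 + 8*k/3 + 1/3.
Solve (3*k + 9)·f(k+1) − (1)·f(k) = k**2 + 8*k/3 + 1/3.
deg f ≤ 1 (via 1,0,2).
Solving with deg f ≤ 1: f(k) = (k - 1)/3.
So s_k = (B(k−1)f/C)·t_k = ((k - 1)/(3*k**2 + 8*k + 1))·t_k = 2*3**k*(k - 1)*factorial(k + 2).
Verify: 2*3**k*(3*k**2 + 8*k + 1)*factorial(k + 2) matches t_k.
Telescope: S(n) = s_(n+1) − s_(2) = 6*3**n*n*factorial(n + 3) − (432) = 6*3**n*n*factorial(n + 3) - 432.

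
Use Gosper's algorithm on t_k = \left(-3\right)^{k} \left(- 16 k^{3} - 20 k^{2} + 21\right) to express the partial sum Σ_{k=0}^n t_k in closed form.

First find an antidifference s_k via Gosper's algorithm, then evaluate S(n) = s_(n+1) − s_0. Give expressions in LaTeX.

Compute t_(k+1)/t_k: get 3*(-16*(k + 1)**3 - 20*(k + 1)**2 + 21)/(16*k**3 + 20*k**2 - 21).
Gosper form: A/B · C(k+1)/C(k) with A=-3, B=1, C=k**3 + 5*k**2/4 - 21/16.
Key eq: (-3)·f(k+1) = (1)·f(k) + (k**3 + 5*k**2/4 - 21/16).
Degrees (0,0,3) ⇒ d ≤ 3.
Solve for f: f(k) = -(4*k**3 - 4*k**2 - 3*k - 3)/16 (degree 3 ≤ 3).
R(k) = B(k−1)·f(k)/C(k) = -(4*k**3 - 4*k**2 - 3*k - 3)/(16*k**3 + 20*k**2 - 21); s_k = R·t_k = (-3)**k*(4*k**3 - 4*k**2 - 3*k - 3).
Δs = (-3)**k*(-16*k**3 - 20*k**2 + 21), as required.
Evaluate: s_(n+1) = (-3)**(n + 1)*(4*n**3 + 8*n**2 + n - 6); subtract s_(0) = -3 ⇒ S(n) = -12*(-3)**n*n**3 - 24*(-3)**n*n**2 - 3*(-3)**n*n + 18*(-3)**n + 3.

S(n) = - 12 \left(-3\right)^{n} n^{3} - 24 \left(-3\right)^{n} n^{2} - 3 \left(-3\right)^{n} n + 18 \left(-3\right)^{n} + 3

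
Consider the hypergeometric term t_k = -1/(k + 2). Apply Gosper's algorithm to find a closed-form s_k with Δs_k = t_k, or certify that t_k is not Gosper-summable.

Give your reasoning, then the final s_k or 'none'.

t_(k+1)/t_k = (k + 2)/(k + 3).
Normal form (A,B,C) = (k + 2, k + 3, 1).
Set up (k + 2)·f(k+1) − (k + 2)·f(k) − (1) = 0.
Bound: deg f ≤ 0.
f = c0 ⇒ A·f(k+1) − B(k−1)·f(k) − C = -1. The system {-1 = 0} is inconsistent; no antidifference.

not Gosper-summable; s_k does not exist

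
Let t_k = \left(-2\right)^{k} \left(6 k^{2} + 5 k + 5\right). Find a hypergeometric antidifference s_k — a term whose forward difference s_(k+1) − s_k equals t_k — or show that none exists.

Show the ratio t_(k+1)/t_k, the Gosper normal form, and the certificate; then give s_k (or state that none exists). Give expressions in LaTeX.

s_k = \left(-2\right)^{k} \left(- 2 k^{2} + k - 1\right)

r(k) = 2*(-6*k**2 - 17*k - 16)/(6*k**2 + 5*k + 5) after simplifying.
Normal form (A,B,C) = (-2, 1, k**2 + 5*k/6 + 5/6).
Key eq: (-2)·f(k+1) = (1)·f(k) + (k**2 + 5*k/6 + 5/6).
deg f ≤ 2 (via 0,0,2).
A polynomial solution: f(k) = -(2*k**2 - k + 1)/6.
Then R = B(k−1)f/C = -(2*k**2 - k + 1)/(6*k**2 + 5*k + 5), so s_k = R(k)·t_k = (-2)**k*(-2*k**2 + k - 1).
Check: Δs_k = (-2)**k*(6*k**2 + 5*k + 5). ✓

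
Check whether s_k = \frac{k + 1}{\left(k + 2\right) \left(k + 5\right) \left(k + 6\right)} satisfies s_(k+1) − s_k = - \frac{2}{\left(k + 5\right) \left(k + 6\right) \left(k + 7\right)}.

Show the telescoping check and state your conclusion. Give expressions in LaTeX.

Invalid: residual \frac{3 k + 11}{k^{5} + 23 k^{4} + 203 k^{3} + 853 k^{2} + 1692 k + 1260} ≠ 0.

s_(k+1) = (k + 2)/((k + 3)*(k + 6)*(k + 7))
s_(k+1) − s_k = (-2*k**2 - 7*k - 1)/(k**5 + 23*k**4 + 203*k**3 + 853*k**2 + 1692*k + 1260)
(s_(k+1) − s_k) − t_k = (3*k + 11)/(k**5 + 23*k**4 + 203*k**3 + 853*k**2 + 1692*k + 1260)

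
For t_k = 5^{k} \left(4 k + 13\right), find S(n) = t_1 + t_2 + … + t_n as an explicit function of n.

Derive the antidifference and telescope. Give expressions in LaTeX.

r(k) = 5*(4*k + 17)/(4*k + 13) after simplifying.
Factor: A=5; B=1; C=k + 13/4.
Solve (5)·f(k+1) − (1)·f(k) = k + 13/4.
deg f ≤ 1 (via 0,0,1).
Solving with deg f ≤ 1: f(k) = (k + 2)/4.
R(k) = B(k−1)·f(k)/C(k) = (k + 2)/(4*k + 13); s_k = R·t_k = 5**k*(k + 2).
Check: Δs_k = 5**k*(4*k + 13). ✓
Telescope: S(n) = s_(n+1) − s_(1) = 5**(n + 1)*(n + 3) − (15) = 5*5**n*n + 15*5**n - 15.

S(n) = 5 \cdot 5^{n} n + 15 \cdot 5^{n} - 15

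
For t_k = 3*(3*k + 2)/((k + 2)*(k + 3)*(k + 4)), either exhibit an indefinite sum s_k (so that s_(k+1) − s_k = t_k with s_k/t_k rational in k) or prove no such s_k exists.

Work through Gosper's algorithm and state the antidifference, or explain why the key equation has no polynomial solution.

s_k = k*(2*k + 1)/((k + 2)*(k + 3))

r(k) = (k + 2)*(3*k + 5)/((k + 5)*(3*k + 2)) after simplifying.
Normal form (A,B,C) = (k + 2, k + 5, k + 2/3).
Set up (k + 2)·f(k+1) − (k + 4)·f(k) − (k + 2/3) = 0.
Bound: deg f ≤ 2.
Coefficient equations give f(k) = k*(2*k + 1)/9.
So s_k = (B(k−1)f/C)·t_k = (k*(k + 4)*(2*k + 1)/(3*(3*k + 2)))·t_k = k*(2*k + 1)/((k + 2)*(k + 3)).
Verify: 3*(3*k + 2)/(k**3 + 9*k**2 + 26*k + 24) matches t_k.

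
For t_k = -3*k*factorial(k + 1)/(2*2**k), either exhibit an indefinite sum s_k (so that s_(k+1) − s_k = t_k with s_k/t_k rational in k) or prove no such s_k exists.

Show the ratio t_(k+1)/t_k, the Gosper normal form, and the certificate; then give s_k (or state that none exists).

Compute t_(k+1)/t_k: get (k + 1)*(k + 2)/(2*k).
A = k/2 + 1, B = 1, C = k.
Need (k/2 + 1)·f(k+1) − (1)·f(k) = k.
From deg A=1, deg B=0, deg C=1: d=0.
Solve for f: f(k) = 2 (degree 0 ≤ 0).
Get s_k = R·t_k = -3*factorial(k + 1)/2**k with R(k) = B(k−1)f(k)/C(k) = 2/k.
s_(k+1) − s_k = -3*k*factorial(k + 1)/(2*2**k) = t_k.

s_k = -3*factorial(k + 1)/2**k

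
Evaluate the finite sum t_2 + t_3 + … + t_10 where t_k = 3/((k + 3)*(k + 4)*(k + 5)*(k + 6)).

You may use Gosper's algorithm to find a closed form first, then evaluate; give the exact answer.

Compute t_(k+1)/t_k: get (k + 3)/(k + 7).
Factor: A=k + 3; B=k + 7; C=1.
f must satisfy (k + 3)·f(k+1) − (k + 6)·f(k) = 1.
Degrees (1,1,0) ⇒ d ≤ 3.
A polynomial solution: f(k) = k*(k**2 + 12*k + 47)/180.
R(k) = B(k−1)·f(k)/C(k) = k*(k + 6)*(k**2 + 12*k + 47)/180; s_k = R·t_k = k*(k**2 + 12*k + 47)/(60*(k + 3)*(k + 4)*(k + 5)).
Δs = 3/(k**4 + 18*k**3 + 119*k**2 + 342*k + 360), as required.
Σ_(k=2)^(10) t_k = s_(11) − s_(2) = 11/672 − (1/84) = 1/224.

Σ = 1/224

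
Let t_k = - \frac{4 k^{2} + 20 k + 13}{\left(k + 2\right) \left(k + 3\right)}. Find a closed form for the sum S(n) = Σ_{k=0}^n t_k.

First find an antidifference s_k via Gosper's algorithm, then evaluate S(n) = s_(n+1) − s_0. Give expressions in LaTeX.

The ratio is (k + 2)*(20*k + 4*(k + 1)**2 + 33)/((k + 4)*(4*k**2 + 20*k + 13)).
So A=k + 2 and B=k + 4, with C=k**2 + 5*k + 13/4.
Need (k + 2)·f(k+1) − (k + 3)·f(k) = k**2 + 5*k + 13/4.
From deg A=1, deg B=1, deg C=2: d=2.
A polynomial solution: f(k) = k*(8*k + 5)/8.
So s_k = (B(k−1)f/C)·t_k = (k*(k + 3)*(8*k + 5)/(2*(4*k**2 + 20*k + 13)))·t_k = k*(-8*k - 5)/(2*(k + 2)).
Δs = (-4*k**2 - 20*k - 13)/(k**2 + 5*k + 6), as required.
s_(n+1) = (-8*n**2 - 21*n - 13)/(2*(n + 3)) and s_(0) = 0, so S(n) = (-8*n**2 - 21*n - 13)/(2*(n + 3)).

S(n) = \frac{- 8 n^{2} - 21 n - 13}{2 \left(n + 3\right)}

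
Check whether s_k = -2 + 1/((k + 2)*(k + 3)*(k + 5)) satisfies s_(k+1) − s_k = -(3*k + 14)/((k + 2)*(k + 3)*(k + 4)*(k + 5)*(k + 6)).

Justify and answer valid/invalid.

s_(k+1) = -2 + 1/((k + 3)*(k + 4)*(k + 6))
s_(k+1) − s_k = ((k + 2)*(k + 5) - (k + 4)*(k + 6))/((k + 2)*(k + 3)*(k + 4)*(k + 5)*(k + 6))
(s_(k+1) − s_k) − t_k = 0

Valid: the claim telescopes to t_k.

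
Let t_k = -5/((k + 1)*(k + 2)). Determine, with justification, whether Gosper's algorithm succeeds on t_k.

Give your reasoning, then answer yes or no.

Yes. s_k = -5*k/(k + 1).

Ratio r(k) = (k + 1)/(k + 3).
A = k + 1, B = k + 3, C = 1.
Solve (k + 1)·f(k+1) − (k + 2)·f(k) = 1.
deg f ≤ 1 (via 1,1,0).
Solving with deg f ≤ 1: f(k) = k.
Get s_k = R·t_k = -5*k/(k + 1) with R(k) = B(k−1)f(k)/C(k) = k*(k + 2).
Δs = -5/(k**2 + 3*k + 2), as required.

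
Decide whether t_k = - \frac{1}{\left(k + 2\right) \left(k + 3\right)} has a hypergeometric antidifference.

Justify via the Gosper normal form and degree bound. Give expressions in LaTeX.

The ratio is (k + 2)/(k + 4).
A = k + 2, B = k + 4, C = 1.
Key eq: (k + 2)·f(k+1) = (k + 3)·f(k) + (1).
From deg A=1, deg B=1, deg C=0: d=1.
Match coefficients ⇒ f(k) = k/2.
So s_k = (B(k−1)f/C)·t_k = (k*(k + 3)/2)·t_k = -k/(2*k + 4).
s_(k+1) − s_k = -1/(k**2 + 5*k + 6) = t_k.

Yes. s_k = - \frac{k}{2 k + 4}.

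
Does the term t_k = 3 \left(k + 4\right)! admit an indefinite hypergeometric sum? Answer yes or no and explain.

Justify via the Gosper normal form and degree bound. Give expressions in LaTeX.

The ratio is k + 5.
So A=k + 5 and B=1, with C=1.
Solve (k + 5)·f(k+1) − (1)·f(k) = 1.
d = -1 from the (1,0,0) case.
Negative degree bound (-1): no f exists, t_k not Gosper-summable.

No — negative degree bound, so no certificate f.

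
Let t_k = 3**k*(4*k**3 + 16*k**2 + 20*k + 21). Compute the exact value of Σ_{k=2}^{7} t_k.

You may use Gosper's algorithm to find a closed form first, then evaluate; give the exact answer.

Ratio r(k) = 3*(4*k**3 + 28*k**2 + 64*k + 61)/(4*k**3 + 16*k**2 + 20*k + 21).
Normal form (A,B,C) = (3, 1, k**3 + 4*k**2 + 5*k + 21/4).
f must satisfy (3)·f(k+1) − (1)·f(k) = k**3 + 4*k**2 + 5*k + 21/4.
Bound: deg f ≤ 3.
Match coefficients ⇒ f(k) = (2*k**3 - k**2 + 4*k + 3)/4.
Certificate R = B(k−1)f/C = (2*k**3 - k**2 + 4*k + 3)/(4*k**3 + 16*k**2 + 20*k + 21) gives s_k = 3**k*(2*k**3 - k**2 + 4*k + 3).
Check: Δs_k = 3**k*(4*k**3 + 16*k**2 + 20*k + 21). ✓
Σ_(k=2)^(7) t_k = s_(8) − s_(2) = 6528195 − (207) = 6527988.

Σ = 6527988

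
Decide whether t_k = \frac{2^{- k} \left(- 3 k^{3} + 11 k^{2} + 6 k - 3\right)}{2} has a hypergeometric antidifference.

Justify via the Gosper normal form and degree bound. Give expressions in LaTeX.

t_(k+1)/t_k = (3*k**3 - 2*k**2 - 19*k - 11)/(2*(3*k**3 - 11*k**2 - 6*k + 3)).
Normal form (A,B,C) = (1/2, 1, k**3 - 11*k**2/3 - 2*k + 1).
Need (1/2)·f(k+1) − (1)·f(k) = k**3 - 11*k**2/3 - 2*k + 1.
d = 3 from the (0,0,3) case.
Solving with deg f ≤ 3: f(k) = -2*(3*k**3 - 2*k**2 - k + 3)/3.
Get s_k = R·t_k = (3*k**3 - 2*k**2 - k + 3)/2**k with R(k) = B(k−1)f(k)/C(k) = -2*(3*k**3 - 2*k**2 - k + 3)/(3*k**3 - 11*k**2 - 6*k + 3).
Check: Δs_k = (-3*k**3 + 11*k**2 + 6*k - 3)/(2*2**k). ✓

Yes. s_k = 2^{- k} \left(3 k^{3} - 2 k^{2} - k + 3\right).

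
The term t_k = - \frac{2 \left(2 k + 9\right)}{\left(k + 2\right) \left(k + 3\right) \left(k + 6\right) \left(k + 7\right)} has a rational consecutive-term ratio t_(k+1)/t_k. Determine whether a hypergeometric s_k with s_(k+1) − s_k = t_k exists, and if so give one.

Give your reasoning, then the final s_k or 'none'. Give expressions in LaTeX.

Compute t_(k+1)/t_k: get (k + 2)*(k + 6)*(2*k + 11)/((k + 4)*(k + 8)*(2*k + 9)).
A = k + 2, B = k + 8, C = k**3 + 27*k**2/2 + 121*k/2 + 90.
f must satisfy (k + 2)·f(k+1) − (k + 7)·f(k) = k**3 + 27*k**2/2 + 121*k/2 + 90.
Degrees (1,1,3) ⇒ d ≤ 5.
Solving with deg f ≤ 5: f(k) = k*(k + 3)*(k + 4)*(k + 5)*(k + 8)/24.
R(k) = B(k−1)·f(k)/C(k) = k*(k + 3)*(k + 7)*(k + 8)/(12*(2*k + 9)); s_k = R·t_k = k*(-k - 8)/(6*(k**2 + 8*k + 12)).
Verify: 2*(-2*k - 9)/(k**4 + 18*k**3 + 113*k**2 + 288*k + 252) matches t_k.

s_k = \frac{k \left(- k - 8\right)}{6 \left(k^{2} + 8 k + 12\right)}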